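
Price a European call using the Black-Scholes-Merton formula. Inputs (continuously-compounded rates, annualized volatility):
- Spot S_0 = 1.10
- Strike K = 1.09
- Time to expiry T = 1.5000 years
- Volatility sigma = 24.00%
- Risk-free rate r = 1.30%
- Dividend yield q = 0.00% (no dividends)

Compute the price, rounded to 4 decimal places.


Answer: Price = 0.1428

Derivation:
d1 = (ln(S/K) + (r - q + 0.5*sigma^2) * T) / (sigma * sqrt(T)) = 0.24437907
d2 = d1 - sigma * sqrt(T) = -0.04955970
exp(-rT) = 0.98068890; exp(-qT) = 1.00000000
C = S_0 * exp(-qT) * N(d1) - K * exp(-rT) * N(d2)
N(d1) = 0.59653138; N(d2) = 0.48023663
C = 1.1000 * 1.00000000 * 0.59653138 - 1.0900 * 0.98068890 * 0.48023663 = 0.1428


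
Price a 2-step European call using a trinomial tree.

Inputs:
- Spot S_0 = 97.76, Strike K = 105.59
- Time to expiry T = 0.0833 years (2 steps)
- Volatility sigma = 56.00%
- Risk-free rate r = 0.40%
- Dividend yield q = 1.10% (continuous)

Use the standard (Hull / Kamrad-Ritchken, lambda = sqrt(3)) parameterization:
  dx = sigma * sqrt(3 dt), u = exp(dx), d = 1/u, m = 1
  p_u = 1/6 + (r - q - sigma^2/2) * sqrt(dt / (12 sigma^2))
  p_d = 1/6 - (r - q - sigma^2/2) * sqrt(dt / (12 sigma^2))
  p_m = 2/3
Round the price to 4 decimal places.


Answer: Price = V(0,0) = 3.5880

Derivation:
dt = T/N = 0.041650; dx = sigma*sqrt(3*dt) = 0.197950
u = exp(dx) = 1.218902; d = 1/u = 0.820411
p_u = 0.149434, p_m = 0.666667, p_d = 0.183899
Discount per step: exp(-r*dt) = 0.999833
Stock lattice S(k, j) with j the centered position index:
  k=0: S(0,+0) = 97.7600
  k=1: S(1,-1) = 80.2033; S(1,+0) = 97.7600; S(1,+1) = 119.1598
  k=2: S(2,-2) = 65.7997; S(2,-1) = 80.2033; S(2,+0) = 97.7600; S(2,+1) = 119.1598; S(2,+2) = 145.2441
Terminal payoffs V(N, j) = max(S_T - K, 0):
  V(2,-2) = 0.000000; V(2,-1) = 0.000000; V(2,+0) = 0.000000; V(2,+1) = 13.569841; V(2,+2) = 39.654146
Backward induction: V(k, j) = exp(-r*dt) * [p_u * V(k+1, j+1) + p_m * V(k+1, j) + p_d * V(k+1, j-1)]
  V(1,-1) = exp(-r*dt) * [p_u*0.000000 + p_m*0.000000 + p_d*0.000000] = 0.000000
  V(1,+0) = exp(-r*dt) * [p_u*13.569841 + p_m*0.000000 + p_d*0.000000] = 2.027463
  V(1,+1) = exp(-r*dt) * [p_u*39.654146 + p_m*13.569841 + p_d*0.000000] = 14.969759
  V(0,+0) = exp(-r*dt) * [p_u*14.969759 + p_m*2.027463 + p_d*0.000000] = 3.588041


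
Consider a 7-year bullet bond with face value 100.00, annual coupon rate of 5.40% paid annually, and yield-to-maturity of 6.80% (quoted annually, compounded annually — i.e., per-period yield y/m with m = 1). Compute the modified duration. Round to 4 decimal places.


Answer: Modified duration = 5.5855

Derivation:
Coupon per period c = face * coupon_rate / m = 5.400000
Periods per year m = 1; per-period yield y/m = 0.068000
Number of cashflows N = 7
Cashflows (t years, CF_t, discount factor 1/(1+y/m)^(m*t), PV):
  t = 1.0000: CF_t = 5.400000, DF = 0.936330, PV = 5.056180
  t = 2.0000: CF_t = 5.400000, DF = 0.876713, PV = 4.734251
  t = 3.0000: CF_t = 5.400000, DF = 0.820892, PV = 4.432819
  t = 4.0000: CF_t = 5.400000, DF = 0.768626, PV = 4.150580
  t = 5.0000: CF_t = 5.400000, DF = 0.719687, PV = 3.886311
  t = 6.0000: CF_t = 5.400000, DF = 0.673864, PV = 3.638868
  t = 7.0000: CF_t = 105.400000, DF = 0.630959, PV = 66.503093
Price P = sum_t PV_t = 92.402100
First compute Macaulay numerator sum_t t * PV_t:
  t * PV_t at t = 1.0000: 5.056180
  t * PV_t at t = 2.0000: 9.468501
  t * PV_t at t = 3.0000: 13.298457
  t * PV_t at t = 4.0000: 16.602318
  t * PV_t at t = 5.0000: 19.431553
  t * PV_t at t = 6.0000: 21.833205
  t * PV_t at t = 7.0000: 465.521648
Macaulay duration D = 551.211863 / 92.402100 = 5.965361
Modified duration = D / (1 + y/m) = 5.965361 / (1 + 0.068000) = 5.585544


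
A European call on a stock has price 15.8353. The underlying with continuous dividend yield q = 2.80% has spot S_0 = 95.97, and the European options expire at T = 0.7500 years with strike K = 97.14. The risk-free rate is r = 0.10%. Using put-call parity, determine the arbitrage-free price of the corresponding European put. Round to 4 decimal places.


Answer: Put price = 18.9268

Derivation:
Put-call parity: C - P = S_0 * exp(-qT) - K * exp(-rT).
S_0 * exp(-qT) = 95.9700 * 0.97921896 = 93.97564403
K * exp(-rT) = 97.1400 * 0.99925028 = 97.06717231
P = C - S*exp(-qT) + K*exp(-rT)
P = 15.8353 - 93.97564403 + 97.06717231 = 18.9268


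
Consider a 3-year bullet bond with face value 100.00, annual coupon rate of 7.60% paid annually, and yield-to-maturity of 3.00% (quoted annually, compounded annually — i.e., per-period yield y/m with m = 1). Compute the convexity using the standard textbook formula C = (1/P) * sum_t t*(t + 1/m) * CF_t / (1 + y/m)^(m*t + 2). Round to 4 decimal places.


Coupon per period c = face * coupon_rate / m = 7.600000
Periods per year m = 1; per-period yield y/m = 0.030000
Number of cashflows N = 3
Cashflows (t years, CF_t, discount factor 1/(1+y/m)^(m*t), PV):
  t = 1.0000: CF_t = 7.600000, DF = 0.970874, PV = 7.378641
  t = 2.0000: CF_t = 7.600000, DF = 0.942596, PV = 7.163729
  t = 3.0000: CF_t = 107.600000, DF = 0.915142, PV = 98.469243
Price P = sum_t PV_t = 113.011612
Convexity numerator sum_t t*(t + 1/m) * CF_t / (1+y/m)^(m*t + 2):
  t = 1.0000: term = 13.910153
  t = 2.0000: term = 40.515009
  t = 3.0000: term = 1113.800462
Convexity = (1/P) * sum = 1168.225625 / 113.011612 = 10.337218

Answer: Convexity = 10.3372


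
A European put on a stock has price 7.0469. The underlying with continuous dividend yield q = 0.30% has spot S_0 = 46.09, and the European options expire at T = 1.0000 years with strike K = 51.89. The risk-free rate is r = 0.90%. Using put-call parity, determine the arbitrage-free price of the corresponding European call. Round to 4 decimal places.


Put-call parity: C - P = S_0 * exp(-qT) - K * exp(-rT).
S_0 * exp(-qT) = 46.0900 * 0.99700450 = 45.95193720
K * exp(-rT) = 51.8900 * 0.99104038 = 51.42508525
C = P + S*exp(-qT) - K*exp(-rT)
C = 7.0469 + 45.95193720 - 51.42508525 = 1.5738

Answer: Call price = 1.5738


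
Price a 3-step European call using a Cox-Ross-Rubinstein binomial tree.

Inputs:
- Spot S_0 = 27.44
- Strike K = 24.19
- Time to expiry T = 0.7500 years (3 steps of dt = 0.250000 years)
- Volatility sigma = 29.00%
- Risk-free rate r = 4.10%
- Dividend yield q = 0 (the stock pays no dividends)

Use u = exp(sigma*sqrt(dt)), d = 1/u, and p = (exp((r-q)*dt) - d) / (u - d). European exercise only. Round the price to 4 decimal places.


dt = T/N = 0.250000
u = exp(sigma*sqrt(dt)) = 1.156040; d = 1/u = 0.865022
p = (exp((r-q)*dt) - d) / (u - d) = 0.499216
Discount per step: exp(-r*dt) = 0.989802
Stock lattice S(k, i) with i counting down-moves:
  k=0: S(0,0) = 27.4400
  k=1: S(1,0) = 31.7217; S(1,1) = 23.7362
  k=2: S(2,0) = 36.6716; S(2,1) = 27.4400; S(2,2) = 20.5324
  k=3: S(3,0) = 42.3938; S(3,1) = 31.7217; S(3,2) = 23.7362; S(3,3) = 17.7609
Terminal payoffs V(N, i) = max(S_T - K, 0):
  V(3,0) = 18.203786; V(3,1) = 7.531726; V(3,2) = 0.000000; V(3,3) = 0.000000
Backward induction: V(k, i) = exp(-r*dt) * [p * V(k+1, i) + (1-p) * V(k+1, i+1)].
  V(2,0) = exp(-r*dt) * [p*18.203786 + (1-p)*7.531726] = 12.728251
  V(2,1) = exp(-r*dt) * [p*7.531726 + (1-p)*0.000000] = 3.721614
  V(2,2) = exp(-r*dt) * [p*0.000000 + (1-p)*0.000000] = 0.000000
  V(1,0) = exp(-r*dt) * [p*12.728251 + (1-p)*3.721614] = 8.134066
  V(1,1) = exp(-r*dt) * [p*3.721614 + (1-p)*0.000000] = 1.838942
  V(0,0) = exp(-r*dt) * [p*8.134066 + (1-p)*1.838942] = 4.930767

Answer: Price = V(0,0) = 4.9308


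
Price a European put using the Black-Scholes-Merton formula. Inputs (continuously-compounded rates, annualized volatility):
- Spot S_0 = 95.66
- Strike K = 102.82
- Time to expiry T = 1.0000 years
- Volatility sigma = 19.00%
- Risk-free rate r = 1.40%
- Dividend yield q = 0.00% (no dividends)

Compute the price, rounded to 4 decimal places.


Answer: Price = 10.6679

Derivation:
d1 = (ln(S/K) + (r - q + 0.5*sigma^2) * T) / (sigma * sqrt(T)) = -0.21120868
d2 = d1 - sigma * sqrt(T) = -0.40120868
exp(-rT) = 0.98609754; exp(-qT) = 1.00000000
P = K * exp(-rT) * N(-d2) - S_0 * exp(-qT) * N(-d1)
N(-d1) = 0.58363778; N(-d2) = 0.65586675
P = 102.8200 * 0.98609754 * 0.65586675 - 95.6600 * 1.00000000 * 0.58363778 = 10.6679


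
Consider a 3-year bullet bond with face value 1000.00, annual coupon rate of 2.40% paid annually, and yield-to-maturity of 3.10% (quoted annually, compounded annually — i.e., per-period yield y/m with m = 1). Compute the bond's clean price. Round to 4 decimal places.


Coupon per period c = face * coupon_rate / m = 24.000000
Periods per year m = 1; per-period yield y/m = 0.031000
Number of cashflows N = 3
Cashflows (t years, CF_t, discount factor 1/(1+y/m)^(m*t), PV):
  t = 1.0000: CF_t = 24.000000, DF = 0.969932, PV = 23.278371
  t = 2.0000: CF_t = 24.000000, DF = 0.940768, PV = 22.578439
  t = 3.0000: CF_t = 1024.000000, DF = 0.912481, PV = 934.380918
Price P = sum_t PV_t = 980.237728

Answer: Price = 980.2377


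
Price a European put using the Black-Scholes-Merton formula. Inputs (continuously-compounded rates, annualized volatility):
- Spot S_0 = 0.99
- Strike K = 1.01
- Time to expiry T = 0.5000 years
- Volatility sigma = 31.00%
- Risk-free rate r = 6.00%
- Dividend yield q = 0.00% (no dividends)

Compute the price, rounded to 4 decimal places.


d1 = (ln(S/K) + (r - q + 0.5*sigma^2) * T) / (sigma * sqrt(T)) = 0.15521830
d2 = d1 - sigma * sqrt(T) = -0.06398480
exp(-rT) = 0.97044553; exp(-qT) = 1.00000000
P = K * exp(-rT) * N(-d2) - S_0 * exp(-qT) * N(-d1)
N(-d1) = 0.43832461; N(-d2) = 0.52550884
P = 1.0100 * 0.97044553 * 0.52550884 - 0.9900 * 1.00000000 * 0.43832461 = 0.0811

Answer: Price = 0.0811


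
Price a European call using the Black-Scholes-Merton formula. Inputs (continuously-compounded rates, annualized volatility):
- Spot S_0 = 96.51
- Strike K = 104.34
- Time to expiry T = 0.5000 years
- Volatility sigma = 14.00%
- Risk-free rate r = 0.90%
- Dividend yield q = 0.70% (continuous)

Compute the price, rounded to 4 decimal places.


Answer: Price = 1.2355

Derivation:
d1 = (ln(S/K) + (r - q + 0.5*sigma^2) * T) / (sigma * sqrt(T)) = -0.72840249
d2 = d1 - sigma * sqrt(T) = -0.82739744
exp(-rT) = 0.99551011; exp(-qT) = 0.99650612
C = S_0 * exp(-qT) * N(d1) - K * exp(-rT) * N(d2)
N(d1) = 0.23318362; N(d2) = 0.20400592
C = 96.5100 * 0.99650612 * 0.23318362 - 104.3400 * 0.99551011 * 0.20400592 = 1.2355


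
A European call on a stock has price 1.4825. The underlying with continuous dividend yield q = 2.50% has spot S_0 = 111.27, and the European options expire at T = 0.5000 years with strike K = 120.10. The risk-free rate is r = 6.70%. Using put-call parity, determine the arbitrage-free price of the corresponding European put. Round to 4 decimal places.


Answer: Put price = 7.7380

Derivation:
Put-call parity: C - P = S_0 * exp(-qT) - K * exp(-rT).
S_0 * exp(-qT) = 111.2700 * 0.98757780 = 109.88778186
K * exp(-rT) = 120.1000 * 0.96705491 = 116.14329484
P = C - S*exp(-qT) + K*exp(-rT)
P = 1.4825 - 109.88778186 + 116.14329484 = 7.7380


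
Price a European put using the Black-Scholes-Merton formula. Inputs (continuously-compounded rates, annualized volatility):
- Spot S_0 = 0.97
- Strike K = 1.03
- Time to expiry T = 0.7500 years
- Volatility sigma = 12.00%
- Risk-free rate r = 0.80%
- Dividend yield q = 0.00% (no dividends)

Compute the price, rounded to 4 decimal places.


d1 = (ln(S/K) + (r - q + 0.5*sigma^2) * T) / (sigma * sqrt(T)) = -0.46782702
d2 = d1 - sigma * sqrt(T) = -0.57175007
exp(-rT) = 0.99401796; exp(-qT) = 1.00000000
P = K * exp(-rT) * N(-d2) - S_0 * exp(-qT) * N(-d1)
N(-d1) = 0.68004585; N(-d2) = 0.71625434
P = 1.0300 * 0.99401796 * 0.71625434 - 0.9700 * 1.00000000 * 0.68004585 = 0.0737

Answer: Price = 0.0737


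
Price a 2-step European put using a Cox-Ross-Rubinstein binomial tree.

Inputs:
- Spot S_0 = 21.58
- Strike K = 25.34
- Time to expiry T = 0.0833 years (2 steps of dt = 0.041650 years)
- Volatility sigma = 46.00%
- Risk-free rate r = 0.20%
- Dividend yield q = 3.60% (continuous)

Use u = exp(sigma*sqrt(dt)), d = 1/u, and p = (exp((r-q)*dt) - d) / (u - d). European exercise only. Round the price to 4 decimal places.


Answer: Price = V(0,0) = 3.9737

Derivation:
dt = T/N = 0.041650
u = exp(sigma*sqrt(dt)) = 1.098426; d = 1/u = 0.910394
p = (exp((r-q)*dt) - d) / (u - d) = 0.469022
Discount per step: exp(-r*dt) = 0.999917
Stock lattice S(k, i) with i counting down-moves:
  k=0: S(0,0) = 21.5800
  k=1: S(1,0) = 23.7040; S(1,1) = 19.6463
  k=2: S(2,0) = 26.0371; S(2,1) = 21.5800; S(2,2) = 17.8859
Terminal payoffs V(N, i) = max(K - S_T, 0):
  V(2,0) = 0.000000; V(2,1) = 3.760000; V(2,2) = 7.454143
Backward induction: V(k, i) = exp(-r*dt) * [p * V(k+1, i) + (1-p) * V(k+1, i+1)].
  V(1,0) = exp(-r*dt) * [p*0.000000 + (1-p)*3.760000] = 1.996312
  V(1,1) = exp(-r*dt) * [p*3.760000 + (1-p)*7.454143] = 5.721033
  V(0,0) = exp(-r*dt) * [p*1.996312 + (1-p)*5.721033] = 3.973726


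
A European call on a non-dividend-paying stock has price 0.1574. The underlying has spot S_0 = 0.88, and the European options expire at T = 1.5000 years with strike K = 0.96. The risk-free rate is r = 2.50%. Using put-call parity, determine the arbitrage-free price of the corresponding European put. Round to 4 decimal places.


Answer: Put price = 0.2021

Derivation:
Put-call parity: C - P = S_0 * exp(-qT) - K * exp(-rT).
S_0 * exp(-qT) = 0.8800 * 1.00000000 = 0.88000000
K * exp(-rT) = 0.9600 * 0.96319442 = 0.92466664
P = C - S*exp(-qT) + K*exp(-rT)
P = 0.1574 - 0.88000000 + 0.92466664 = 0.2021


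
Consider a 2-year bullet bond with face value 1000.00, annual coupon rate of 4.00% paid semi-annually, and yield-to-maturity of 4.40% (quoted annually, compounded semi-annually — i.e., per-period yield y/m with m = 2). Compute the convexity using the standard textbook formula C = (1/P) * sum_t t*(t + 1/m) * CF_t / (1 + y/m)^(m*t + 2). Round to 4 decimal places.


Coupon per period c = face * coupon_rate / m = 20.000000
Periods per year m = 2; per-period yield y/m = 0.022000
Number of cashflows N = 4
Cashflows (t years, CF_t, discount factor 1/(1+y/m)^(m*t), PV):
  t = 0.5000: CF_t = 20.000000, DF = 0.978474, PV = 19.569472
  t = 1.0000: CF_t = 20.000000, DF = 0.957411, PV = 19.148211
  t = 1.5000: CF_t = 20.000000, DF = 0.936801, PV = 18.736019
  t = 2.0000: CF_t = 1020.000000, DF = 0.916635, PV = 934.967659
Price P = sum_t PV_t = 992.421360
Convexity numerator sum_t t*(t + 1/m) * CF_t / (1+y/m)^(m*t + 2):
  t = 0.5000: term = 9.368009
  t = 1.0000: term = 27.499049
  t = 1.5000: term = 53.814185
  t = 2.0000: term = 4475.739498
Convexity = (1/P) * sum = 4566.420742 / 992.421360 = 4.601292

Answer: Convexity = 4.6013


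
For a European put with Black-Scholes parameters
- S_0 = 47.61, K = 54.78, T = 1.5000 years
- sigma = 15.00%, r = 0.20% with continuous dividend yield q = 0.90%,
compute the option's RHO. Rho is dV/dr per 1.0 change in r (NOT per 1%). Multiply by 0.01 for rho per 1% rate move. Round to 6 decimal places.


d1 = -0.7288992386; d2 = -0.9126109693
phi(d1) = 0.3058729121; exp(-qT) = 0.9865907163; exp(-rT) = 0.9970044955
N(-d2) = 0.8192764084
Rho = -K*T*exp(-rT)*N(-d2) = -54.7800 * 1.5000 * 0.9970044955 * 0.8192764084 = -67.118285

Answer: Rho = -67.118285


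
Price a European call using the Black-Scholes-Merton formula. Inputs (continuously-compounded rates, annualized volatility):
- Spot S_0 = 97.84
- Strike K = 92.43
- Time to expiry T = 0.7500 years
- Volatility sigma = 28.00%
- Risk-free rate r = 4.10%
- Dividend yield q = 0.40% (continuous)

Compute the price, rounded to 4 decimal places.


Answer: Price = 13.5309

Derivation:
d1 = (ln(S/K) + (r - q + 0.5*sigma^2) * T) / (sigma * sqrt(T)) = 0.47025959
d2 = d1 - sigma * sqrt(T) = 0.22777248
exp(-rT) = 0.96971797; exp(-qT) = 0.99700450
C = S_0 * exp(-qT) * N(d1) - K * exp(-rT) * N(d2)
N(d1) = 0.68091522; N(d2) = 0.59008844
C = 97.8400 * 0.99700450 * 0.68091522 - 92.4300 * 0.96971797 * 0.59008844 = 13.5309


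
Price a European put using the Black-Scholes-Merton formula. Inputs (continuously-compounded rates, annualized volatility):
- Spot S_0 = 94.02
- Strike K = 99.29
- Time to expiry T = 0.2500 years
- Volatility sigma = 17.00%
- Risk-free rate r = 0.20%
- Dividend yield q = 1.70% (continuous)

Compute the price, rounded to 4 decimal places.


Answer: Price = 6.8177

Derivation:
d1 = (ln(S/K) + (r - q + 0.5*sigma^2) * T) / (sigma * sqrt(T)) = -0.64323336
d2 = d1 - sigma * sqrt(T) = -0.72823336
exp(-rT) = 0.99950012; exp(-qT) = 0.99575902
P = K * exp(-rT) * N(-d2) - S_0 * exp(-qT) * N(-d1)
N(-d1) = 0.73996365; N(-d2) = 0.76676463
P = 99.2900 * 0.99950012 * 0.76676463 - 94.0200 * 0.99575902 * 0.73996365 = 6.8177


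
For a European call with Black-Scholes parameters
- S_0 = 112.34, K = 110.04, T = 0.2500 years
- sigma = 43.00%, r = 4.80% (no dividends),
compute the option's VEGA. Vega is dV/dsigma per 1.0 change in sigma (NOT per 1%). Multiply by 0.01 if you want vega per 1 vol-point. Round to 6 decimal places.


Answer: Vega = 21.666490

Derivation:
d1 = 0.2595281444; d2 = 0.0445281444
phi(d1) = 0.3857306457; exp(-qT) = 1.0000000000; exp(-rT) = 0.9880717129
Vega = S * exp(-qT) * phi(d1) * sqrt(T) = 112.3400 * 1.0000000000 * 0.3857306457 * 0.5000000000 = 21.666490


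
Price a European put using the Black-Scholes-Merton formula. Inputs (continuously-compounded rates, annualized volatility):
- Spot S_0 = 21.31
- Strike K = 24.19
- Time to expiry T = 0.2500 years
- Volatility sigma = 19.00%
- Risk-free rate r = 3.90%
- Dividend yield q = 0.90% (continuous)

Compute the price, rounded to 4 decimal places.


Answer: Price = 2.8003

Derivation:
d1 = (ln(S/K) + (r - q + 0.5*sigma^2) * T) / (sigma * sqrt(T)) = -1.20789872
d2 = d1 - sigma * sqrt(T) = -1.30289872
exp(-rT) = 0.99029738; exp(-qT) = 0.99775253
P = K * exp(-rT) * N(-d2) - S_0 * exp(-qT) * N(-d1)
N(-d1) = 0.88645689; N(-d2) = 0.90369533
P = 24.1900 * 0.99029738 * 0.90369533 - 21.3100 * 0.99775253 * 0.88645689 = 2.8003


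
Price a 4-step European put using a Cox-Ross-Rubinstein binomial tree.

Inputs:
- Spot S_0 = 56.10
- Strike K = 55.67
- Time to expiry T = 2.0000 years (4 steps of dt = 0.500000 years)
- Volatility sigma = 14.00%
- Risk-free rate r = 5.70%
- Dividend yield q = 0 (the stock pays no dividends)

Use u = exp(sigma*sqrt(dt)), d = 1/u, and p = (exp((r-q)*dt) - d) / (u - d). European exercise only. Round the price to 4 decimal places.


Answer: Price = V(0,0) = 1.4932

Derivation:
dt = T/N = 0.500000
u = exp(sigma*sqrt(dt)) = 1.104061; d = 1/u = 0.905747
p = (exp((r-q)*dt) - d) / (u - d) = 0.621051
Discount per step: exp(-r*dt) = 0.971902
Stock lattice S(k, i) with i counting down-moves:
  k=0: S(0,0) = 56.1000
  k=1: S(1,0) = 61.9378; S(1,1) = 50.8124
  k=2: S(2,0) = 68.3831; S(2,1) = 56.1000; S(2,2) = 46.0232
  k=3: S(3,0) = 75.4991; S(3,1) = 61.9378; S(3,2) = 50.8124; S(3,3) = 41.6854
  k=4: S(4,0) = 83.3556; S(4,1) = 68.3831; S(4,2) = 56.1000; S(4,3) = 46.0232; S(4,4) = 37.7564
Terminal payoffs V(N, i) = max(K - S_T, 0):
  V(4,0) = 0.000000; V(4,1) = 0.000000; V(4,2) = 0.000000; V(4,3) = 9.646786; V(4,4) = 17.913562
Backward induction: V(k, i) = exp(-r*dt) * [p * V(k+1, i) + (1-p) * V(k+1, i+1)].
  V(3,0) = exp(-r*dt) * [p*0.000000 + (1-p)*0.000000] = 0.000000
  V(3,1) = exp(-r*dt) * [p*0.000000 + (1-p)*0.000000] = 0.000000
  V(3,2) = exp(-r*dt) * [p*0.000000 + (1-p)*9.646786] = 3.552926
  V(3,3) = exp(-r*dt) * [p*9.646786 + (1-p)*17.913562] = 12.420400
  V(2,0) = exp(-r*dt) * [p*0.000000 + (1-p)*0.000000] = 0.000000
  V(2,1) = exp(-r*dt) * [p*0.000000 + (1-p)*3.552926] = 1.308548
  V(2,2) = exp(-r*dt) * [p*3.552926 + (1-p)*12.420400] = 6.719002
  V(1,0) = exp(-r*dt) * [p*0.000000 + (1-p)*1.308548] = 0.481940
  V(1,1) = exp(-r*dt) * [p*1.308548 + (1-p)*6.719002] = 3.264460
  V(0,0) = exp(-r*dt) * [p*0.481940 + (1-p)*3.264460] = 1.493205


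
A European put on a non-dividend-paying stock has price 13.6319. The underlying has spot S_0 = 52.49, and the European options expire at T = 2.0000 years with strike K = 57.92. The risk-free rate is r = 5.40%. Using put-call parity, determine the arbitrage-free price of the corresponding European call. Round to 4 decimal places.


Put-call parity: C - P = S_0 * exp(-qT) - K * exp(-rT).
S_0 * exp(-qT) = 52.4900 * 1.00000000 = 52.49000000
K * exp(-rT) = 57.9200 * 0.89762760 = 51.99059039
C = P + S*exp(-qT) - K*exp(-rT)
C = 13.6319 + 52.49000000 - 51.99059039 = 14.1313

Answer: Call price = 14.1313


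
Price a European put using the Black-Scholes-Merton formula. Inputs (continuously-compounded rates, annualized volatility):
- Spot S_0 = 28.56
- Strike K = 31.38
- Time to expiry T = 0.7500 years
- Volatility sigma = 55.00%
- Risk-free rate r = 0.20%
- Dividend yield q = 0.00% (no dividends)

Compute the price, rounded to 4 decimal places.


d1 = (ln(S/K) + (r - q + 0.5*sigma^2) * T) / (sigma * sqrt(T)) = 0.04361386
d2 = d1 - sigma * sqrt(T) = -0.43270011
exp(-rT) = 0.99850112; exp(-qT) = 1.00000000
P = K * exp(-rT) * N(-d2) - S_0 * exp(-qT) * N(-d1)
N(-d1) = 0.48260610; N(-d2) = 0.66738368
P = 31.3800 * 0.99850112 * 0.66738368 - 28.5600 * 1.00000000 * 0.48260610 = 7.1279

Answer: Price = 7.1279


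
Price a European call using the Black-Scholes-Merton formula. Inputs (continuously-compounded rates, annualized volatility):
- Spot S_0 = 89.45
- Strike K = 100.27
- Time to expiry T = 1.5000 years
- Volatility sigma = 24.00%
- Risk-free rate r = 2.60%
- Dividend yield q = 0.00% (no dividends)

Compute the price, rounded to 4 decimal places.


d1 = (ln(S/K) + (r - q + 0.5*sigma^2) * T) / (sigma * sqrt(T)) = -0.10882109
d2 = d1 - sigma * sqrt(T) = -0.40275986
exp(-rT) = 0.96175071; exp(-qT) = 1.00000000
C = S_0 * exp(-qT) * N(d1) - K * exp(-rT) * N(d2)
N(d1) = 0.45667220; N(d2) = 0.34356245
C = 89.4500 * 1.00000000 * 0.45667220 - 100.2700 * 0.96175071 * 0.34356245 = 7.7180

Answer: Price = 7.7180


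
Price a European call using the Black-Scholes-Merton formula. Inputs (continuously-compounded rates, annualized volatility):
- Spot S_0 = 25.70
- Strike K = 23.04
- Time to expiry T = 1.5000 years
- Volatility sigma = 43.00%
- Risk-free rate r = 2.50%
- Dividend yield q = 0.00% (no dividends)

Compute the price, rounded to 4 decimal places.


Answer: Price = 6.9146

Derivation:
d1 = (ln(S/K) + (r - q + 0.5*sigma^2) * T) / (sigma * sqrt(T)) = 0.54199073
d2 = d1 - sigma * sqrt(T) = 0.01535043
exp(-rT) = 0.96319442; exp(-qT) = 1.00000000
C = S_0 * exp(-qT) * N(d1) - K * exp(-rT) * N(d2)
N(d1) = 0.70608755; N(d2) = 0.50612370
C = 25.7000 * 1.00000000 * 0.70608755 - 23.0400 * 0.96319442 * 0.50612370 = 6.9146


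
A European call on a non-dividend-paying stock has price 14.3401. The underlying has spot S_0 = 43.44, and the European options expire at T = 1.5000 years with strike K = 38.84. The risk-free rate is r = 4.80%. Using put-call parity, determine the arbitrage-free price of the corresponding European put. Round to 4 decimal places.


Answer: Put price = 7.0419

Derivation:
Put-call parity: C - P = S_0 * exp(-qT) - K * exp(-rT).
S_0 * exp(-qT) = 43.4400 * 1.00000000 = 43.44000000
K * exp(-rT) = 38.8400 * 0.93053090 = 36.14181999
P = C - S*exp(-qT) + K*exp(-rT)
P = 14.3401 - 43.44000000 + 36.14181999 = 7.0419


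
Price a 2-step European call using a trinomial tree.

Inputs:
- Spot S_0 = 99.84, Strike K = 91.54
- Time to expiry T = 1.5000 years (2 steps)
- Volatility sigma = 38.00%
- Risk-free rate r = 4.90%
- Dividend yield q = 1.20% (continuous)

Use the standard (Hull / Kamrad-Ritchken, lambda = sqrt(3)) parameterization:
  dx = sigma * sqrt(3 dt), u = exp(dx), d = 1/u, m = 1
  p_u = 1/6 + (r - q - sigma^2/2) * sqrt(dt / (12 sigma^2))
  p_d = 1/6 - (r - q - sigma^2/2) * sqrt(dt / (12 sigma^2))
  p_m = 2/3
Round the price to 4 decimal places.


dt = T/N = 0.750000; dx = sigma*sqrt(3*dt) = 0.570000
u = exp(dx) = 1.768267; d = 1/u = 0.565525
p_u = 0.143509, p_m = 0.666667, p_d = 0.189825
Discount per step: exp(-r*dt) = 0.963917
Stock lattice S(k, j) with j the centered position index:
  k=0: S(0,+0) = 99.8400
  k=1: S(1,-1) = 56.4621; S(1,+0) = 99.8400; S(1,+1) = 176.5438
  k=2: S(2,-2) = 31.9307; S(2,-1) = 56.4621; S(2,+0) = 99.8400; S(2,+1) = 176.5438; S(2,+2) = 312.1766
Terminal payoffs V(N, j) = max(S_T - K, 0):
  V(2,-2) = 0.000000; V(2,-1) = 0.000000; V(2,+0) = 8.300000; V(2,+1) = 85.003782; V(2,+2) = 220.636554
Backward induction: V(k, j) = exp(-r*dt) * [p_u * V(k+1, j+1) + p_m * V(k+1, j) + p_d * V(k+1, j-1)]
  V(1,-1) = exp(-r*dt) * [p_u*8.300000 + p_m*0.000000 + p_d*0.000000] = 1.148144
  V(1,+0) = exp(-r*dt) * [p_u*85.003782 + p_m*8.300000 + p_d*0.000000] = 17.092295
  V(1,+1) = exp(-r*dt) * [p_u*220.636554 + p_m*85.003782 + p_d*8.300000] = 86.663870
  V(0,+0) = exp(-r*dt) * [p_u*86.663870 + p_m*17.092295 + p_d*1.148144] = 23.182047

Answer: Price = V(0,0) = 23.1820


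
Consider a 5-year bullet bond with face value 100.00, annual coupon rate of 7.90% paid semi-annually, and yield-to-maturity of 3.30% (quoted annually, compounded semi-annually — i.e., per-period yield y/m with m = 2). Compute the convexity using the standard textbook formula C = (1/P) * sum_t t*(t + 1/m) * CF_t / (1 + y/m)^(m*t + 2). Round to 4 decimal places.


Answer: Convexity = 21.7302

Derivation:
Coupon per period c = face * coupon_rate / m = 3.950000
Periods per year m = 2; per-period yield y/m = 0.016500
Number of cashflows N = 10
Cashflows (t years, CF_t, discount factor 1/(1+y/m)^(m*t), PV):
  t = 0.5000: CF_t = 3.950000, DF = 0.983768, PV = 3.885883
  t = 1.0000: CF_t = 3.950000, DF = 0.967799, PV = 3.822807
  t = 1.5000: CF_t = 3.950000, DF = 0.952090, PV = 3.760754
  t = 2.0000: CF_t = 3.950000, DF = 0.936635, PV = 3.699709
  t = 2.5000: CF_t = 3.950000, DF = 0.921432, PV = 3.639655
  t = 3.0000: CF_t = 3.950000, DF = 0.906475, PV = 3.580575
  t = 3.5000: CF_t = 3.950000, DF = 0.891761, PV = 3.522455
  t = 4.0000: CF_t = 3.950000, DF = 0.877285, PV = 3.465278
  t = 4.5000: CF_t = 3.950000, DF = 0.863045, PV = 3.409029
  t = 5.0000: CF_t = 103.950000, DF = 0.849036, PV = 88.257305
Price P = sum_t PV_t = 121.043449
Convexity numerator sum_t t*(t + 1/m) * CF_t / (1+y/m)^(m*t + 2):
  t = 0.5000: term = 1.880377
  t = 1.0000: term = 5.549563
  t = 1.5000: term = 10.918964
  t = 2.0000: term = 17.902876
  t = 2.5000: term = 26.418410
  t = 3.0000: term = 36.385415
  t = 3.5000: term = 47.726401
  t = 4.0000: term = 60.366469
  t = 4.5000: term = 74.233237
  t = 5.0000: term = 2348.921980
Convexity = (1/P) * sum = 2630.303692 / 121.043449 = 21.730244


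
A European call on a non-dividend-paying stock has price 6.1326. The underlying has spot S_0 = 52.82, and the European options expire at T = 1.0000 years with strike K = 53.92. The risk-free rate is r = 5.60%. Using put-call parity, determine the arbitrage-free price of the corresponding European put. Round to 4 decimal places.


Put-call parity: C - P = S_0 * exp(-qT) - K * exp(-rT).
S_0 * exp(-qT) = 52.8200 * 1.00000000 = 52.82000000
K * exp(-rT) = 53.9200 * 0.94553914 = 50.98347021
P = C - S*exp(-qT) + K*exp(-rT)
P = 6.1326 - 52.82000000 + 50.98347021 = 4.2961

Answer: Put price = 4.2961


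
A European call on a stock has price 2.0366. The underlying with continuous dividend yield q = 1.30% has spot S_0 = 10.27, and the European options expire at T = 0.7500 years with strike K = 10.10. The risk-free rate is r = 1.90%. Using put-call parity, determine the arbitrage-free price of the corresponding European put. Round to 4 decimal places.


Put-call parity: C - P = S_0 * exp(-qT) - K * exp(-rT).
S_0 * exp(-qT) = 10.2700 * 0.99029738 = 10.17035406
K * exp(-rT) = 10.1000 * 0.98585105 = 9.95709561
P = C - S*exp(-qT) + K*exp(-rT)
P = 2.0366 - 10.17035406 + 9.95709561 = 1.8233

Answer: Put price = 1.8233


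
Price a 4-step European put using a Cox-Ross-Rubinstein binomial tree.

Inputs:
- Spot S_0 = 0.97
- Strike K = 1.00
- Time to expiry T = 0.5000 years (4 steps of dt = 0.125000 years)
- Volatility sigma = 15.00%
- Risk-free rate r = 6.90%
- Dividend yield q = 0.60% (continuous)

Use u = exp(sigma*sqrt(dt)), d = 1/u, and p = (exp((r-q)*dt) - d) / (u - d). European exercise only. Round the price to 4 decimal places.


Answer: Price = V(0,0) = 0.0416

Derivation:
dt = T/N = 0.125000
u = exp(sigma*sqrt(dt)) = 1.054464; d = 1/u = 0.948349
p = (exp((r-q)*dt) - d) / (u - d) = 0.561249
Discount per step: exp(-r*dt) = 0.991412
Stock lattice S(k, i) with i counting down-moves:
  k=0: S(0,0) = 0.9700
  k=1: S(1,0) = 1.0228; S(1,1) = 0.9199
  k=2: S(2,0) = 1.0785; S(2,1) = 0.9700; S(2,2) = 0.8724
  k=3: S(3,0) = 1.1373; S(3,1) = 1.0228; S(3,2) = 0.9199; S(3,3) = 0.8273
  k=4: S(4,0) = 1.1992; S(4,1) = 1.0785; S(4,2) = 0.9700; S(4,3) = 0.8724; S(4,4) = 0.7846
Terminal payoffs V(N, i) = max(K - S_T, 0):
  V(4,0) = 0.000000; V(4,1) = 0.000000; V(4,2) = 0.030000; V(4,3) = 0.127616; V(4,4) = 0.215408
Backward induction: V(k, i) = exp(-r*dt) * [p * V(k+1, i) + (1-p) * V(k+1, i+1)].
  V(3,0) = exp(-r*dt) * [p*0.000000 + (1-p)*0.000000] = 0.000000
  V(3,1) = exp(-r*dt) * [p*0.000000 + (1-p)*0.030000] = 0.013049
  V(3,2) = exp(-r*dt) * [p*0.030000 + (1-p)*0.127616] = 0.072204
  V(3,3) = exp(-r*dt) * [p*0.127616 + (1-p)*0.215408] = 0.164708
  V(2,0) = exp(-r*dt) * [p*0.000000 + (1-p)*0.013049] = 0.005676
  V(2,1) = exp(-r*dt) * [p*0.013049 + (1-p)*0.072204] = 0.038668
  V(2,2) = exp(-r*dt) * [p*0.072204 + (1-p)*0.164708] = 0.111821
  V(1,0) = exp(-r*dt) * [p*0.005676 + (1-p)*0.038668] = 0.019979
  V(1,1) = exp(-r*dt) * [p*0.038668 + (1-p)*0.111821] = 0.070157
  V(0,0) = exp(-r*dt) * [p*0.019979 + (1-p)*0.070157] = 0.041634


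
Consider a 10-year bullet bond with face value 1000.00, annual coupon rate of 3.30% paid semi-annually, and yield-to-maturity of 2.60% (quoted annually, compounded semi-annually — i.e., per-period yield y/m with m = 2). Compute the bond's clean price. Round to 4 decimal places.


Coupon per period c = face * coupon_rate / m = 16.500000
Periods per year m = 2; per-period yield y/m = 0.013000
Number of cashflows N = 20
Cashflows (t years, CF_t, discount factor 1/(1+y/m)^(m*t), PV):
  t = 0.5000: CF_t = 16.500000, DF = 0.987167, PV = 16.288253
  t = 1.0000: CF_t = 16.500000, DF = 0.974498, PV = 16.079223
  t = 1.5000: CF_t = 16.500000, DF = 0.961992, PV = 15.872875
  t = 2.0000: CF_t = 16.500000, DF = 0.949647, PV = 15.669176
  t = 2.5000: CF_t = 16.500000, DF = 0.937460, PV = 15.468091
  t = 3.0000: CF_t = 16.500000, DF = 0.925429, PV = 15.269586
  t = 3.5000: CF_t = 16.500000, DF = 0.913553, PV = 15.073629
  t = 4.0000: CF_t = 16.500000, DF = 0.901829, PV = 14.880187
  t = 4.5000: CF_t = 16.500000, DF = 0.890256, PV = 14.689227
  t = 5.0000: CF_t = 16.500000, DF = 0.878831, PV = 14.500717
  t = 5.5000: CF_t = 16.500000, DF = 0.867553, PV = 14.314627
  t = 6.0000: CF_t = 16.500000, DF = 0.856420, PV = 14.130925
  t = 6.5000: CF_t = 16.500000, DF = 0.845429, PV = 13.949581
  t = 7.0000: CF_t = 16.500000, DF = 0.834580, PV = 13.770563
  t = 7.5000: CF_t = 16.500000, DF = 0.823869, PV = 13.593843
  t = 8.0000: CF_t = 16.500000, DF = 0.813296, PV = 13.419391
  t = 8.5000: CF_t = 16.500000, DF = 0.802859, PV = 13.247178
  t = 9.0000: CF_t = 16.500000, DF = 0.792556, PV = 13.077175
  t = 9.5000: CF_t = 16.500000, DF = 0.782385, PV = 12.909353
  t = 10.0000: CF_t = 1016.500000, DF = 0.772345, PV = 785.088247
Price P = sum_t PV_t = 1061.291849

Answer: Price = 1061.2918


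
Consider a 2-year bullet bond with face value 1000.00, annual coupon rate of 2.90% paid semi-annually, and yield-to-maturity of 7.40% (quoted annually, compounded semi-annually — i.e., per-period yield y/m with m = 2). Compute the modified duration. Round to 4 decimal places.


Coupon per period c = face * coupon_rate / m = 14.500000
Periods per year m = 2; per-period yield y/m = 0.037000
Number of cashflows N = 4
Cashflows (t years, CF_t, discount factor 1/(1+y/m)^(m*t), PV):
  t = 0.5000: CF_t = 14.500000, DF = 0.964320, PV = 13.982642
  t = 1.0000: CF_t = 14.500000, DF = 0.929913, PV = 13.483744
  t = 1.5000: CF_t = 14.500000, DF = 0.896734, PV = 13.002646
  t = 2.0000: CF_t = 1014.500000, DF = 0.864739, PV = 877.277570
Price P = sum_t PV_t = 917.746602
First compute Macaulay numerator sum_t t * PV_t:
  t * PV_t at t = 0.5000: 6.991321
  t * PV_t at t = 1.0000: 13.483744
  t * PV_t at t = 1.5000: 19.503969
  t * PV_t at t = 2.0000: 1754.555141
Macaulay duration D = 1794.534175 / 917.746602 = 1.955370
Modified duration = D / (1 + y/m) = 1.955370 / (1 + 0.037000) = 1.885603

Answer: Modified duration = 1.8856


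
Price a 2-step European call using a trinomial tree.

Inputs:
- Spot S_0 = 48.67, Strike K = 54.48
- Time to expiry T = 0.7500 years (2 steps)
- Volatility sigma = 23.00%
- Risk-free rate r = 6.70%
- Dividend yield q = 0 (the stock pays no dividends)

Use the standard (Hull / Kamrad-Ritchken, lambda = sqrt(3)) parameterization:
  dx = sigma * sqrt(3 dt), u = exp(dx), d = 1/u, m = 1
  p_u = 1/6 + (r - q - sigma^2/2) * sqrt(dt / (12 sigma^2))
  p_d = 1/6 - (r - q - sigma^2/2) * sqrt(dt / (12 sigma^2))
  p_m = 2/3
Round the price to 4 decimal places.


dt = T/N = 0.375000; dx = sigma*sqrt(3*dt) = 0.243952
u = exp(dx) = 1.276283; d = 1/u = 0.783525
p_u = 0.197833, p_m = 0.666667, p_d = 0.135500
Discount per step: exp(-r*dt) = 0.975188
Stock lattice S(k, j) with j the centered position index:
  k=0: S(0,+0) = 48.6700
  k=1: S(1,-1) = 38.1342; S(1,+0) = 48.6700; S(1,+1) = 62.1167
  k=2: S(2,-2) = 29.8791; S(2,-1) = 38.1342; S(2,+0) = 48.6700; S(2,+1) = 62.1167; S(2,+2) = 79.2785
Terminal payoffs V(N, j) = max(S_T - K, 0):
  V(2,-2) = 0.000000; V(2,-1) = 0.000000; V(2,+0) = 0.000000; V(2,+1) = 7.636687; V(2,+2) = 24.798463
Backward induction: V(k, j) = exp(-r*dt) * [p_u * V(k+1, j+1) + p_m * V(k+1, j) + p_d * V(k+1, j-1)]
  V(1,-1) = exp(-r*dt) * [p_u*0.000000 + p_m*0.000000 + p_d*0.000000] = 0.000000
  V(1,+0) = exp(-r*dt) * [p_u*7.636687 + p_m*0.000000 + p_d*0.000000] = 1.473304
  V(1,+1) = exp(-r*dt) * [p_u*24.798463 + p_m*7.636687 + p_d*0.000000] = 9.749036
  V(0,+0) = exp(-r*dt) * [p_u*9.749036 + p_m*1.473304 + p_d*0.000000] = 2.838661

Answer: Price = V(0,0) = 2.8387


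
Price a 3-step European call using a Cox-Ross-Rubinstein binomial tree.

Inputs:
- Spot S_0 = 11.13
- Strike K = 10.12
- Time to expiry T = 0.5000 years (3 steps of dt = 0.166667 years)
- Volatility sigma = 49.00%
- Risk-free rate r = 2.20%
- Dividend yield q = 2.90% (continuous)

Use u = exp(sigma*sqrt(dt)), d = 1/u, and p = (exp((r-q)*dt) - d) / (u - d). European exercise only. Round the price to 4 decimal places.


dt = T/N = 0.166667
u = exp(sigma*sqrt(dt)) = 1.221454; d = 1/u = 0.818697
p = (exp((r-q)*dt) - d) / (u - d) = 0.447261
Discount per step: exp(-r*dt) = 0.996340
Stock lattice S(k, i) with i counting down-moves:
  k=0: S(0,0) = 11.1300
  k=1: S(1,0) = 13.5948; S(1,1) = 9.1121
  k=2: S(2,0) = 16.6054; S(2,1) = 11.1300; S(2,2) = 7.4600
  k=3: S(3,0) = 20.2827; S(3,1) = 13.5948; S(3,2) = 9.1121; S(3,3) = 6.1075
Terminal payoffs V(N, i) = max(S_T - K, 0):
  V(3,0) = 10.162717; V(3,1) = 3.474779; V(3,2) = 0.000000; V(3,3) = 0.000000
Backward induction: V(k, i) = exp(-r*dt) * [p * V(k+1, i) + (1-p) * V(k+1, i+1)].
  V(2,0) = exp(-r*dt) * [p*10.162717 + (1-p)*3.474779] = 6.442365
  V(2,1) = exp(-r*dt) * [p*3.474779 + (1-p)*0.000000] = 1.548444
  V(2,2) = exp(-r*dt) * [p*0.000000 + (1-p)*0.000000] = 0.000000
  V(1,0) = exp(-r*dt) * [p*6.442365 + (1-p)*1.548444] = 3.723624
  V(1,1) = exp(-r*dt) * [p*1.548444 + (1-p)*0.000000] = 0.690023
  V(0,0) = exp(-r*dt) * [p*3.723624 + (1-p)*0.690023] = 2.039342

Answer: Price = V(0,0) = 2.0393


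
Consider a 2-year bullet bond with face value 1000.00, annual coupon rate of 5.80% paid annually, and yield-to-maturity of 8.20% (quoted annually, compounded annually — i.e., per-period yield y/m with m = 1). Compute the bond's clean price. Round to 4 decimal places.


Coupon per period c = face * coupon_rate / m = 58.000000
Periods per year m = 1; per-period yield y/m = 0.082000
Number of cashflows N = 2
Cashflows (t years, CF_t, discount factor 1/(1+y/m)^(m*t), PV):
  t = 1.0000: CF_t = 58.000000, DF = 0.924214, PV = 53.604436
  t = 2.0000: CF_t = 1058.000000, DF = 0.854172, PV = 903.714283
Price P = sum_t PV_t = 957.318719

Answer: Price = 957.3187


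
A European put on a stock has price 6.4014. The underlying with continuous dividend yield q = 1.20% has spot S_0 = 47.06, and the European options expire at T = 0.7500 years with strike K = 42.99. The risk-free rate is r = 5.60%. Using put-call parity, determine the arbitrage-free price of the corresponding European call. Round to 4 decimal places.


Put-call parity: C - P = S_0 * exp(-qT) - K * exp(-rT).
S_0 * exp(-qT) = 47.0600 * 0.99104038 = 46.63836023
K * exp(-rT) = 42.9900 * 0.95886978 = 41.22181187
C = P + S*exp(-qT) - K*exp(-rT)
C = 6.4014 + 46.63836023 - 41.22181187 = 11.8179

Answer: Call price = 11.8179


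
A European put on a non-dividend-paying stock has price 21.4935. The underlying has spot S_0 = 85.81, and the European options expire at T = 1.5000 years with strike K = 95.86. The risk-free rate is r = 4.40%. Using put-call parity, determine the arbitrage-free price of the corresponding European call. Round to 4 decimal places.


Put-call parity: C - P = S_0 * exp(-qT) - K * exp(-rT).
S_0 * exp(-qT) = 85.8100 * 1.00000000 = 85.81000000
K * exp(-rT) = 95.8600 * 0.93613086 = 89.73750465
C = P + S*exp(-qT) - K*exp(-rT)
C = 21.4935 + 85.81000000 - 89.73750465 = 17.5660

Answer: Call price = 17.5660


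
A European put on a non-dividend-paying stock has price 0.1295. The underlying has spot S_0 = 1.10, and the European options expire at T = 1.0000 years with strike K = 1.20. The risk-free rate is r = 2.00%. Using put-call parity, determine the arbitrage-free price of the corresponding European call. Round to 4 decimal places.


Answer: Call price = 0.0533

Derivation:
Put-call parity: C - P = S_0 * exp(-qT) - K * exp(-rT).
S_0 * exp(-qT) = 1.1000 * 1.00000000 = 1.10000000
K * exp(-rT) = 1.2000 * 0.98019867 = 1.17623841
C = P + S*exp(-qT) - K*exp(-rT)
C = 0.1295 + 1.10000000 - 1.17623841 = 0.0533


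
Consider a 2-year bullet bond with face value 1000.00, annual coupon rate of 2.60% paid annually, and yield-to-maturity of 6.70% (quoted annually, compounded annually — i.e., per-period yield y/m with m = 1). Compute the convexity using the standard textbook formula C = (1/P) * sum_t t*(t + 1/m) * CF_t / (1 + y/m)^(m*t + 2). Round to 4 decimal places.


Answer: Convexity = 5.1776

Derivation:
Coupon per period c = face * coupon_rate / m = 26.000000
Periods per year m = 1; per-period yield y/m = 0.067000
Number of cashflows N = 2
Cashflows (t years, CF_t, discount factor 1/(1+y/m)^(m*t), PV):
  t = 1.0000: CF_t = 26.000000, DF = 0.937207, PV = 24.367385
  t = 2.0000: CF_t = 1026.000000, DF = 0.878357, PV = 901.194478
Price P = sum_t PV_t = 925.561863
Convexity numerator sum_t t*(t + 1/m) * CF_t / (1+y/m)^(m*t + 2):
  t = 1.0000: term = 42.806536
  t = 2.0000: term = 4749.423901
Convexity = (1/P) * sum = 4792.230437 / 925.561863 = 5.177645


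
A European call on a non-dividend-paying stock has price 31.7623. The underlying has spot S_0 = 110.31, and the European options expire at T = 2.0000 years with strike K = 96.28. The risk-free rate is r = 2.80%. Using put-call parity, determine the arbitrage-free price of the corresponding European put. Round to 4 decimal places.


Answer: Put price = 12.4888

Derivation:
Put-call parity: C - P = S_0 * exp(-qT) - K * exp(-rT).
S_0 * exp(-qT) = 110.3100 * 1.00000000 = 110.31000000
K * exp(-rT) = 96.2800 * 0.94553914 = 91.03650800
P = C - S*exp(-qT) + K*exp(-rT)
P = 31.7623 - 110.31000000 + 91.03650800 = 12.4888


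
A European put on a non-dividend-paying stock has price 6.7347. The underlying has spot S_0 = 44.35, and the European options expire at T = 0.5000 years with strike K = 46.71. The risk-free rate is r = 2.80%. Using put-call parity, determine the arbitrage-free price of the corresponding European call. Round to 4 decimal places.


Put-call parity: C - P = S_0 * exp(-qT) - K * exp(-rT).
S_0 * exp(-qT) = 44.3500 * 1.00000000 = 44.35000000
K * exp(-rT) = 46.7100 * 0.98609754 = 46.06061629
C = P + S*exp(-qT) - K*exp(-rT)
C = 6.7347 + 44.35000000 - 46.06061629 = 5.0241

Answer: Call price = 5.0241


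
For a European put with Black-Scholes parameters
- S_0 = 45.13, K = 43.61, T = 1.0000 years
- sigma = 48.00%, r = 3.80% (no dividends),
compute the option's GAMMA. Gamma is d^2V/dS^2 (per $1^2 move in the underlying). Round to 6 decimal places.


d1 = 0.3905431916; d2 = -0.0894568084
phi(d1) = 0.3696493130; exp(-qT) = 1.0000000000; exp(-rT) = 0.9627129409
Gamma = exp(-qT) * phi(d1) / (S * sigma * sqrt(T)) = 1.0000000000 * 0.3696493130 / (45.1300 * 0.4800 * 1.0000000000) = 0.017064

Answer: Gamma = 0.017064
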